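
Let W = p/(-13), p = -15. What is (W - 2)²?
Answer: 121/169 ≈ 0.71598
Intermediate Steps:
W = 15/13 (W = -15/(-13) = -15*(-1/13) = 15/13 ≈ 1.1538)
(W - 2)² = (15/13 - 2)² = (-11/13)² = 121/169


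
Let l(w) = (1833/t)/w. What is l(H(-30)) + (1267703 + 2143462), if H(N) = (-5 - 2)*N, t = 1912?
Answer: 456550324211/133840 ≈ 3.4112e+6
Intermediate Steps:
H(N) = -7*N
l(w) = 1833/(1912*w) (l(w) = (1833/1912)/w = (1833*(1/1912))/w = 1833/(1912*w))
l(H(-30)) + (1267703 + 2143462) = 1833/(1912*((-7*(-30)))) + (1267703 + 2143462) = (1833/1912)/210 + 3411165 = (1833/1912)*(1/210) + 3411165 = 611/133840 + 3411165 = 456550324211/133840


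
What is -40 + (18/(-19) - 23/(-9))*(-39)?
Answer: -5855/57 ≈ -102.72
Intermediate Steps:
-40 + (18/(-19) - 23/(-9))*(-39) = -40 + (18*(-1/19) - 23*(-⅑))*(-39) = -40 + (-18/19 + 23/9)*(-39) = -40 + (275/171)*(-39) = -40 - 3575/57 = -5855/57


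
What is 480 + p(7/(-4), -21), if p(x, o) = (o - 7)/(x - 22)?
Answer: 45712/95 ≈ 481.18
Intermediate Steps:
p(x, o) = (-7 + o)/(-22 + x)
480 + p(7/(-4), -21) = 480 + (-7 - 21)/(-22 + 7/(-4)) = 480 - 28/(-22 + 7*(-¼)) = 480 - 28/(-22 - 7/4) = 480 - 28/(-95/4) = 480 - 4/95*(-28) = 480 + 112/95 = 45712/95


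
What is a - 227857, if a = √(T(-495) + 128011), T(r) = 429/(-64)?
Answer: -227857 + 65*√1939/8 ≈ -2.2750e+5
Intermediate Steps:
T(r) = -429/64 (T(r) = 429*(-1/64) = -429/64)
a = 65*√1939/8 (a = √(-429/64 + 128011) = √(8192275/64) = 65*√1939/8 ≈ 357.78)
a - 227857 = 65*√1939/8 - 227857 = -227857 + 65*√1939/8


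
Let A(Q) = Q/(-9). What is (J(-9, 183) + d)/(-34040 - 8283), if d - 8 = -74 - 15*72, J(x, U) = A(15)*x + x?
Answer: 1140/42323 ≈ 0.026936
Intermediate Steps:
A(Q) = -Q/9 (A(Q) = Q*(-1/9) = -Q/9)
J(x, U) = -2*x/3 (J(x, U) = (-1/9*15)*x + x = -5*x/3 + x = -2*x/3)
d = -1146 (d = 8 + (-74 - 15*72) = 8 + (-74 - 1080) = 8 - 1154 = -1146)
(J(-9, 183) + d)/(-34040 - 8283) = (-2/3*(-9) - 1146)/(-34040 - 8283) = (6 - 1146)/(-42323) = -1140*(-1/42323) = 1140/42323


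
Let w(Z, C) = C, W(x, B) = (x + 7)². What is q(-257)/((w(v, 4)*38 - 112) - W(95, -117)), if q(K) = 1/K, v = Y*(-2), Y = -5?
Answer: 1/2663548 ≈ 3.7544e-7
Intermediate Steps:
v = 10 (v = -5*(-2) = 10)
W(x, B) = (7 + x)²
q(-257)/((w(v, 4)*38 - 112) - W(95, -117)) = 1/((-257)*((4*38 - 112) - (7 + 95)²)) = -1/(257*((152 - 112) - 1*102²)) = -1/(257*(40 - 1*10404)) = -1/(257*(40 - 10404)) = -1/257/(-10364) = -1/257*(-1/10364) = 1/2663548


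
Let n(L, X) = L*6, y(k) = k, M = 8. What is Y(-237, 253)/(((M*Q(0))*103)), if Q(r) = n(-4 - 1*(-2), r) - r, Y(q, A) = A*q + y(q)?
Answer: 10033/1648 ≈ 6.0880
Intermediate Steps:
n(L, X) = 6*L
Y(q, A) = q + A*q (Y(q, A) = A*q + q = q + A*q)
Q(r) = -12 - r (Q(r) = 6*(-4 - 1*(-2)) - r = 6*(-4 + 2) - r = 6*(-2) - r = -12 - r)
Y(-237, 253)/(((M*Q(0))*103)) = (-237*(1 + 253))/(((8*(-12 - 1*0))*103)) = (-237*254)/(((8*(-12 + 0))*103)) = -60198/((8*(-12))*103) = -60198/((-96*103)) = -60198/(-9888) = -60198*(-1/9888) = 10033/1648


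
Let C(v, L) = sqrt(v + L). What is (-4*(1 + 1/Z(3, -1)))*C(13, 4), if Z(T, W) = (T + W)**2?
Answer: -5*sqrt(17) ≈ -20.616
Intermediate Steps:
C(v, L) = sqrt(L + v)
(-4*(1 + 1/Z(3, -1)))*C(13, 4) = (-4*(1 + 1/((3 - 1)**2)))*sqrt(4 + 13) = (-4*(1 + 1/(2**2)))*sqrt(17) = (-4*(1 + 1/4))*sqrt(17) = (-4*5/4)*sqrt(17) = -5*sqrt(17)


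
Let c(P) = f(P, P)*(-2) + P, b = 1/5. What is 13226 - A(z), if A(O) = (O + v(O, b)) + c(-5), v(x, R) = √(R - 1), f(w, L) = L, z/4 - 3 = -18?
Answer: 13281 - 2*I*√5/5 ≈ 13281.0 - 0.89443*I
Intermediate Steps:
z = -60 (z = 12 + 4*(-18) = 12 - 72 = -60)
b = ⅕ ≈ 0.20000
c(P) = -P (c(P) = P*(-2) + P = -2*P + P = -P)
v(x, R) = √(-1 + R)
A(O) = 5 + O + 2*I*√5/5 (A(O) = (O + √(-1 + ⅕)) - 1*(-5) = (O + √(-⅘)) + 5 = (O + 2*I*√5/5) + 5 = 5 + O + 2*I*√5/5)
13226 - A(z) = 13226 - (5 - 60 + 2*I*√5/5) = 13226 - (-55 + 2*I*√5/5) = 13226 + (55 - 2*I*√5/5) = 13281 - 2*I*√5/5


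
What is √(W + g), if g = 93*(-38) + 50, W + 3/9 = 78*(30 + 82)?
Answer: √47265/3 ≈ 72.468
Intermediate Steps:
W = 26207/3 (W = -⅓ + 78*(30 + 82) = -⅓ + 78*112 = -⅓ + 8736 = 26207/3 ≈ 8735.7)
g = -3484 (g = -3534 + 50 = -3484)
√(W + g) = √(26207/3 - 3484) = √(15755/3) = √47265/3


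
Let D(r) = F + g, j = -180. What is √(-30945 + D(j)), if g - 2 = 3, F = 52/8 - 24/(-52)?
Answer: I*√20910734/26 ≈ 175.88*I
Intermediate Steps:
F = 181/26 (F = 52*(⅛) - 24*(-1/52) = 13/2 + 6/13 = 181/26 ≈ 6.9615)
g = 5 (g = 2 + 3 = 5)
D(r) = 311/26 (D(r) = 181/26 + 5 = 311/26)
√(-30945 + D(j)) = √(-30945 + 311/26) = √(-804259/26) = I*√20910734/26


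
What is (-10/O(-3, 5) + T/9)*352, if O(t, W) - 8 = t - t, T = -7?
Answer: -6424/9 ≈ -713.78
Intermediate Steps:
O(t, W) = 8 (O(t, W) = 8 + (t - t) = 8 + 0 = 8)
(-10/O(-3, 5) + T/9)*352 = (-10/8 - 7/9)*352 = (-10*⅛ - 7*⅑)*352 = (-5/4 - 7/9)*352 = -73/36*352 = -6424/9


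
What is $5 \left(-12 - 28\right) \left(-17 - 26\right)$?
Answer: $8600$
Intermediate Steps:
$5 \left(-12 - 28\right) \left(-17 - 26\right) = 5 \left(\left(-40\right) \left(-43\right)\right) = 5 \cdot 1720 = 8600$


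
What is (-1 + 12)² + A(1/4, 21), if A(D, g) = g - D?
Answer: 567/4 ≈ 141.75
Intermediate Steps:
(-1 + 12)² + A(1/4, 21) = (-1 + 12)² + (21 - 1/4) = 11² + (21 - 1*¼) = 121 + (21 - ¼) = 121 + 83/4 = 567/4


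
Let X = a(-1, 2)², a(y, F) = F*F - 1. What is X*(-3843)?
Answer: -34587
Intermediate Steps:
a(y, F) = -1 + F² (a(y, F) = F² - 1 = -1 + F²)
X = 9 (X = (-1 + 2²)² = (-1 + 4)² = 3² = 9)
X*(-3843) = 9*(-3843) = -34587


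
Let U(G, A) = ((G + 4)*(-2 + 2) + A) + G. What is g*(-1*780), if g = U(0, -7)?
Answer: 5460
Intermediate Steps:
U(G, A) = A + G (U(G, A) = ((4 + G)*0 + A) + G = (0 + A) + G = A + G)
g = -7 (g = -7 + 0 = -7)
g*(-1*780) = -(-7)*780 = -7*(-780) = 5460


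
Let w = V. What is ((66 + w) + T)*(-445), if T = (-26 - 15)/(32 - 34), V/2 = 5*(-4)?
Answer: -41385/2 ≈ -20693.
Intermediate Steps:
V = -40 (V = 2*(5*(-4)) = 2*(-20) = -40)
w = -40
T = 41/2 (T = -41/(-2) = -41*(-½) = 41/2 ≈ 20.500)
((66 + w) + T)*(-445) = ((66 - 40) + 41/2)*(-445) = (26 + 41/2)*(-445) = (93/2)*(-445) = -41385/2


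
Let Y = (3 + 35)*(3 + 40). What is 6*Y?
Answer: 9804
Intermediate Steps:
Y = 1634 (Y = 38*43 = 1634)
6*Y = 6*1634 = 9804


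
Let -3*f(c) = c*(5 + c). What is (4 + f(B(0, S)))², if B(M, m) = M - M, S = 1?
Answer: 16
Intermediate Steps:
B(M, m) = 0
f(c) = -c*(5 + c)/3
(4 + f(B(0, S)))² = (4 - ⅓*0*(5 + 0))² = (4 - ⅓*0*5)² = (4 + 0)² = 4² = 16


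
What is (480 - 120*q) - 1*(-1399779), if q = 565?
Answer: 1332459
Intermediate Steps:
(480 - 120*q) - 1*(-1399779) = (480 - 120*565) - 1*(-1399779) = (480 - 67800) + 1399779 = -67320 + 1399779 = 1332459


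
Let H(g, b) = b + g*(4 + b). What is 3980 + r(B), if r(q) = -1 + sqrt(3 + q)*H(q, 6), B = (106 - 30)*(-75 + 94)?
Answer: 3979 + 14446*sqrt(1447) ≈ 5.5350e+5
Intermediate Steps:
B = 1444 (B = 76*19 = 1444)
r(q) = -1 + sqrt(3 + q)*(6 + 10*q) (r(q) = -1 + sqrt(3 + q)*(6 + 4*q + 6*q) = -1 + sqrt(3 + q)*(6 + 10*q))
3980 + r(B) = 3980 + (-1 + sqrt(3 + 1444)*(6 + 10*1444)) = 3980 + (-1 + sqrt(1447)*(6 + 14440)) = 3980 + (-1 + sqrt(1447)*14446) = 3980 + (-1 + 14446*sqrt(1447)) = 3979 + 14446*sqrt(1447)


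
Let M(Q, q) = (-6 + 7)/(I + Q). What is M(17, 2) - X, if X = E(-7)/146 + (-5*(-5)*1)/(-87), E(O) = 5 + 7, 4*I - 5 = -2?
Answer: 117917/450921 ≈ 0.26150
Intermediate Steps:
I = 3/4 (I = 5/4 + (1/4)*(-2) = 5/4 - 1/2 = 3/4 ≈ 0.75000)
E(O) = 12
M(Q, q) = 1/(3/4 + Q) (M(Q, q) = (-6 + 7)/(3/4 + Q) = 1/(3/4 + Q))
X = -1303/6351 (X = 12/146 + (-5*(-5)*1)/(-87) = 12*(1/146) + (25*1)*(-1/87) = 6/73 + 25*(-1/87) = 6/73 - 25/87 = -1303/6351 ≈ -0.20516)
M(17, 2) - X = 4/(3 + 4*17) - 1*(-1303/6351) = 4/(3 + 68) + 1303/6351 = 4/71 + 1303/6351 = 117917/450921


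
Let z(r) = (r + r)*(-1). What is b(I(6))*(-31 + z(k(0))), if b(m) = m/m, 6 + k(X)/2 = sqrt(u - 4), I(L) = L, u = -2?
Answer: -7 - 4*I*sqrt(6) ≈ -7.0 - 9.798*I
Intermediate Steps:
k(X) = -12 + 2*I*sqrt(6) (k(X) = -12 + 2*sqrt(-2 - 4) = -12 + 2*sqrt(-6) = -12 + 2*(I*sqrt(6)) = -12 + 2*I*sqrt(6))
b(m) = 1
z(r) = -2*r (z(r) = (2*r)*(-1) = -2*r)
b(I(6))*(-31 + z(k(0))) = 1*(-31 - 2*(-12 + 2*I*sqrt(6))) = 1*(-31 + (24 - 4*I*sqrt(6))) = 1*(-7 - 4*I*sqrt(6)) = -7 - 4*I*sqrt(6)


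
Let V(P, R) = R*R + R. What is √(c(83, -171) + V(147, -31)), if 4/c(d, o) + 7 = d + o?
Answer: √8392870/95 ≈ 30.495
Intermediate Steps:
V(P, R) = R + R² (V(P, R) = R² + R = R + R²)
c(d, o) = 4/(-7 + d + o) (c(d, o) = 4/(-7 + (d + o)) = 4/(-7 + d + o))
√(c(83, -171) + V(147, -31)) = √(4/(-7 + 83 - 171) - 31*(1 - 31)) = √(4/(-95) - 31*(-30)) = √(4*(-1/95) + 930) = √(-4/95 + 930) = √(88346/95) = √8392870/95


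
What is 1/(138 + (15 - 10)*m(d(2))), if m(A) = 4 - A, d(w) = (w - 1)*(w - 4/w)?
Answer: 1/158 ≈ 0.0063291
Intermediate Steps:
d(w) = (-1 + w)*(w - 4/w)
1/(138 + (15 - 10)*m(d(2))) = 1/(138 + (15 - 10)*(4 - (-4 + 2² - 1*2 + 4/2))) = 1/(138 + 5*(4 - (-4 + 4 - 2 + 4*(½)))) = 1/(138 + 5*(4 - (-4 + 4 - 2 + 2))) = 1/(138 + 5*(4 - 1*0)) = 1/(138 + 5*(4 + 0)) = 1/(138 + 5*4) = 1/(138 + 20) = 1/158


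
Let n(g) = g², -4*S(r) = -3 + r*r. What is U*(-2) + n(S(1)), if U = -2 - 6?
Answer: 65/4 ≈ 16.250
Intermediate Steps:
U = -8
S(r) = ¾ - r²/4 (S(r) = -(-3 + r*r)/4 = -(-3 + r²)/4 = ¾ - r²/4)
U*(-2) + n(S(1)) = -8*(-2) + (¾ - ¼*1²)² = 16 + (¾ - ¼*1)² = 16 + (¾ - ¼)² = 16 + (½)² = 16 + ¼ = 65/4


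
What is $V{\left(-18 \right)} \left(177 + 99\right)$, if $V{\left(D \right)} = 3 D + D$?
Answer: $-19872$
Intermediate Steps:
$V{\left(D \right)} = 4 D$
$V{\left(-18 \right)} \left(177 + 99\right) = 4 \left(-18\right) \left(177 + 99\right) = \left(-72\right) 276 = -19872$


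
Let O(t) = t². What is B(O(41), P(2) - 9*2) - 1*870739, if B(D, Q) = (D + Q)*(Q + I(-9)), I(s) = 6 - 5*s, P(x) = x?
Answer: -812464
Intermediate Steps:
B(D, Q) = (51 + Q)*(D + Q) (B(D, Q) = (D + Q)*(Q + (6 - 5*(-9))) = (D + Q)*(Q + (6 + 45)) = (D + Q)*(Q + 51) = (D + Q)*(51 + Q) = (51 + Q)*(D + Q))
B(O(41), P(2) - 9*2) - 1*870739 = ((2 - 9*2)² + 51*41² + 51*(2 - 9*2) + 41²*(2 - 9*2)) - 1*870739 = ((2 - 18)² + 51*1681 + 51*(2 - 18) + 1681*(2 - 18)) - 870739 = ((-16)² + 85731 + 51*(-16) + 1681*(-16)) - 870739 = (256 + 85731 - 816 - 26896) - 870739 = 58275 - 870739 = -812464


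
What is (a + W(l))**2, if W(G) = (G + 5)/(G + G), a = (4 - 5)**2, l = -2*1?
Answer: 1/16 ≈ 0.062500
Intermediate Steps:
l = -2
a = 1 (a = (-1)**2 = 1)
W(G) = (5 + G)/(2*G) (W(G) = (5 + G)/((2*G)) = (5 + G)*(1/(2*G)) = (5 + G)/(2*G))
(a + W(l))**2 = (1 + (1/2)*(5 - 2)/(-2))**2 = (1 + (1/2)*(-1/2)*3)**2 = (1 - 3/4)**2 = (1/4)**2 = 1/16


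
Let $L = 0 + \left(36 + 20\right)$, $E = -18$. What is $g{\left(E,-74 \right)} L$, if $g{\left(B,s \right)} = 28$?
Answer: $1568$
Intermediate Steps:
$L = 56$ ($L = 0 + 56 = 56$)
$g{\left(E,-74 \right)} L = 28 \cdot 56 = 1568$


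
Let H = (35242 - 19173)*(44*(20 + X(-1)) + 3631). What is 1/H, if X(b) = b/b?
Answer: 1/73194295 ≈ 1.3662e-8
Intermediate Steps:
X(b) = 1
H = 73194295 (H = (35242 - 19173)*(44*(20 + 1) + 3631) = 16069*(44*21 + 3631) = 16069*(924 + 3631) = 16069*4555 = 73194295)
1/H = 1/73194295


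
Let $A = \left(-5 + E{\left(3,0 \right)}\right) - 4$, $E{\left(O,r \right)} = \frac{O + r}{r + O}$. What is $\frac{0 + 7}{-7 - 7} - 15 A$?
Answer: $\frac{239}{2} \approx 119.5$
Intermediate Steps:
$E{\left(O,r \right)} = 1$ ($E{\left(O,r \right)} = \frac{O + r}{O + r} = 1$)
$A = -8$ ($A = \left(-5 + 1\right) - 4 = -4 - 4 = -8$)
$\frac{0 + 7}{-7 - 7} - 15 A = \frac{0 + 7}{-7 - 7} - -120 = \frac{7}{-14} + 120 = 7 \left(- \frac{1}{14}\right) + 120 = - \frac{1}{2} + 120 = \frac{239}{2}$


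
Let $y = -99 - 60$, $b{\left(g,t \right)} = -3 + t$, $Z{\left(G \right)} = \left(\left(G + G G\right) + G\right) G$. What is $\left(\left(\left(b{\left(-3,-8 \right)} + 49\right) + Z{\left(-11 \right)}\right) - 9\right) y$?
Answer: $168540$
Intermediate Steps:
$Z{\left(G \right)} = G \left(G^{2} + 2 G\right)$ ($Z{\left(G \right)} = \left(\left(G + G^{2}\right) + G\right) G = \left(G^{2} + 2 G\right) G = G \left(G^{2} + 2 G\right)$)
$y = -159$ ($y = -99 - 60 = -159$)
$\left(\left(\left(b{\left(-3,-8 \right)} + 49\right) + Z{\left(-11 \right)}\right) - 9\right) y = \left(\left(\left(\left(-3 - 8\right) + 49\right) + \left(-11\right)^{2} \left(2 - 11\right)\right) - 9\right) \left(-159\right) = \left(\left(\left(-11 + 49\right) + 121 \left(-9\right)\right) - 9\right) \left(-159\right) = \left(\left(38 - 1089\right) - 9\right) \left(-159\right) = \left(-1051 - 9\right) \left(-159\right) = \left(-1060\right) \left(-159\right) = 168540$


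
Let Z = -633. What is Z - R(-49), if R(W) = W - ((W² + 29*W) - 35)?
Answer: 361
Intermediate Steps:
R(W) = 35 - W² - 28*W (R(W) = W - (-35 + W² + 29*W) = W + (35 - W² - 29*W) = 35 - W² - 28*W)
Z - R(-49) = -633 - (35 - 1*(-49)² - 28*(-49)) = -633 - (35 - 1*2401 + 1372) = -633 - (35 - 2401 + 1372) = -633 - 1*(-994) = -633 + 994 = 361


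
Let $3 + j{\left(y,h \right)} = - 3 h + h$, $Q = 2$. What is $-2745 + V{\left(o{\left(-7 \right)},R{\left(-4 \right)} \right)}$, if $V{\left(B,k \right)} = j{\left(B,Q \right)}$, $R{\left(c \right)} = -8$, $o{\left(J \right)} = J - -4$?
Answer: $-2752$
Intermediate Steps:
$o{\left(J \right)} = 4 + J$ ($o{\left(J \right)} = J + 4 = 4 + J$)
$j{\left(y,h \right)} = -3 - 2 h$ ($j{\left(y,h \right)} = -3 + \left(- 3 h + h\right) = -3 - 2 h$)
$V{\left(B,k \right)} = -7$ ($V{\left(B,k \right)} = -3 - 4 = -7$)
$-2745 + V{\left(o{\left(-7 \right)},R{\left(-4 \right)} \right)} = -2745 - 7 = -2752$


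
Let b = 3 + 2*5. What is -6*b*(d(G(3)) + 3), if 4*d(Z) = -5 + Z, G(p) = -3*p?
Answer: 39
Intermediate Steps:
b = 13 (b = 3 + 10 = 13)
d(Z) = -5/4 + Z/4 (d(Z) = (-5 + Z)/4 = -5/4 + Z/4)
-6*b*(d(G(3)) + 3) = -78*((-5/4 + (-3*3)/4) + 3) = -78*((-5/4 + (¼)*(-9)) + 3) = -78*((-5/4 - 9/4) + 3) = -78*(-7/2 + 3) = -78*(-1)/2 = -6*(-13/2) = 39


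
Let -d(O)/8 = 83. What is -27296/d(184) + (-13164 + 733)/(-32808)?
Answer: 112972669/2723064 ≈ 41.487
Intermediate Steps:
d(O) = -664 (d(O) = -8*83 = -664)
-27296/d(184) + (-13164 + 733)/(-32808) = -27296/(-664) + (-13164 + 733)/(-32808) = -27296*(-1/664) - 12431*(-1/32808) = 3412/83 + 12431/32808 = 112972669/2723064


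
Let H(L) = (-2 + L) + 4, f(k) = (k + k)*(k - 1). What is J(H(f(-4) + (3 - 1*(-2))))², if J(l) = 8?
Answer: 64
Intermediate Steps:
f(k) = 2*k*(-1 + k) (f(k) = (2*k)*(-1 + k) = 2*k*(-1 + k))
H(L) = 2 + L
J(H(f(-4) + (3 - 1*(-2))))² = 8² = 64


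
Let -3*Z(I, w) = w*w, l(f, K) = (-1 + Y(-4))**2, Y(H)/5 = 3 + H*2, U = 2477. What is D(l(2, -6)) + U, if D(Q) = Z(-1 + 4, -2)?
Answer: 7427/3 ≈ 2475.7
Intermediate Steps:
Y(H) = 15 + 10*H (Y(H) = 5*(3 + H*2) = 5*(3 + 2*H) = 15 + 10*H)
l(f, K) = 676 (l(f, K) = (-1 + (15 + 10*(-4)))**2 = (-1 + (15 - 40))**2 = (-1 - 25)**2 = (-26)**2 = 676)
Z(I, w) = -w**2/3 (Z(I, w) = -w*w/3 = -w**2/3)
D(Q) = -4/3 (D(Q) = -1/3*(-2)**2 = -1/3*4 = -4/3)
D(l(2, -6)) + U = -4/3 + 2477 = 7427/3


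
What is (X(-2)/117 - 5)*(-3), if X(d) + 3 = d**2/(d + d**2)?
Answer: 586/39 ≈ 15.026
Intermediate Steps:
X(d) = -3 + d**2/(d + d**2)
(X(-2)/117 - 5)*(-3) = (((-3 - 2*(-2))/(1 - 2))/117 - 5)*(-3) = (((-3 + 4)/(-1))*(1/117) - 5)*(-3) = (-1*1*(1/117) - 5)*(-3) = (-1*1/117 - 5)*(-3) = (-1/117 - 5)*(-3) = -586/117*(-3) = 586/39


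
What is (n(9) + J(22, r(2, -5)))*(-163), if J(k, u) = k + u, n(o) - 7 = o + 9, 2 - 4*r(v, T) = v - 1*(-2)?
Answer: -15159/2 ≈ -7579.5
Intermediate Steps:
r(v, T) = -v/4 (r(v, T) = ½ - (v - 1*(-2))/4 = ½ - (v + 2)/4 = ½ - (2 + v)/4 = ½ + (-½ - v/4) = -v/4)
n(o) = 16 + o (n(o) = 7 + (o + 9) = 7 + (9 + o) = 16 + o)
(n(9) + J(22, r(2, -5)))*(-163) = ((16 + 9) + (22 - ¼*2))*(-163) = (25 + (22 - ½))*(-163) = (25 + 43/2)*(-163) = (93/2)*(-163) = -15159/2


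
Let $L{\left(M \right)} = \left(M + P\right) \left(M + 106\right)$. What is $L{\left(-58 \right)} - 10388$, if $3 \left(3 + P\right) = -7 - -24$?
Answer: $-13044$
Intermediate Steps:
$P = \frac{8}{3}$ ($P = -3 + \frac{-7 - -24}{3} = -3 + \frac{-7 + 24}{3} = -3 + \frac{1}{3} \cdot 17 = -3 + \frac{17}{3} = \frac{8}{3} \approx 2.6667$)
$L{\left(M \right)} = \left(106 + M\right) \left(\frac{8}{3} + M\right)$ ($L{\left(M \right)} = \left(M + \frac{8}{3}\right) \left(M + 106\right) = \left(\frac{8}{3} + M\right) \left(106 + M\right) = \left(106 + M\right) \left(\frac{8}{3} + M\right)$)
$L{\left(-58 \right)} - 10388 = \left(\frac{848}{3} + \left(-58\right)^{2} + \frac{326}{3} \left(-58\right)\right) - 10388 = \left(\frac{848}{3} + 3364 - \frac{18908}{3}\right) - 10388 = -2656 - 10388 = -13044$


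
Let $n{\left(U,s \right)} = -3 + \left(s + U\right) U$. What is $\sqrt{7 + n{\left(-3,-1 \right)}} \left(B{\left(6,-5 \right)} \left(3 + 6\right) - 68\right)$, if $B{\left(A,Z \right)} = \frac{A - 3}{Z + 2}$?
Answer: $-308$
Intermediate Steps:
$B{\left(A,Z \right)} = \frac{-3 + A}{2 + Z}$
$n{\left(U,s \right)} = -3 + U \left(U + s\right)$ ($n{\left(U,s \right)} = -3 + \left(U + s\right) U = -3 + U \left(U + s\right)$)
$\sqrt{7 + n{\left(-3,-1 \right)}} \left(B{\left(6,-5 \right)} \left(3 + 6\right) - 68\right) = \sqrt{7 - -9} \left(\frac{-3 + 6}{2 - 5} \left(3 + 6\right) - 68\right) = \sqrt{7 + \left(-3 + 9 + 3\right)} \left(\frac{1}{-3} \cdot 3 \cdot 9 - 68\right) = \sqrt{7 + 9} \left(\left(- \frac{1}{3}\right) 3 \cdot 9 - 68\right) = \sqrt{16} \left(\left(-1\right) 9 - 68\right) = 4 \left(-9 - 68\right) = 4 \left(-77\right) = -308$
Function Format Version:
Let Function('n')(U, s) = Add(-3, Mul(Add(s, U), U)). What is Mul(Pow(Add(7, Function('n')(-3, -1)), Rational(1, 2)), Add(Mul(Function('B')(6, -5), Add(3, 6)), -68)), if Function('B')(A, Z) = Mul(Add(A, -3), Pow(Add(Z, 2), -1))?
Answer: -308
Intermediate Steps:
Function('B')(A, Z) = Mul(Pow(Add(2, Z), -1), Add(-3, A)) (Function('B')(A, Z) = Mul(Add(-3, A), Pow(Add(2, Z), -1)) = Mul(Pow(Add(2, Z), -1), Add(-3, A)))
Function('n')(U, s) = Add(-3, Mul(U, Add(U, s))) (Function('n')(U, s) = Add(-3, Mul(Add(U, s), U)) = Add(-3, Mul(U, Add(U, s))))
Mul(Pow(Add(7, Function('n')(-3, -1)), Rational(1, 2)), Add(Mul(Function('B')(6, -5), Add(3, 6)), -68)) = Mul(Pow(Add(7, Add(-3, Pow(-3, 2), Mul(-3, -1))), Rational(1, 2)), Add(Mul(Mul(Pow(Add(2, -5), -1), Add(-3, 6)), Add(3, 6)), -68)) = Mul(Pow(Add(7, Add(-3, 9, 3)), Rational(1, 2)), Add(Mul(Mul(Pow(-3, -1), 3), 9), -68)) = Mul(Pow(Add(7, 9), Rational(1, 2)), Add(Mul(Mul(Rational(-1, 3), 3), 9), -68)) = Mul(Pow(16, Rational(1, 2)), Add(Mul(-1, 9), -68)) = Mul(4, Add(-9, -68)) = Mul(4, -77) = -308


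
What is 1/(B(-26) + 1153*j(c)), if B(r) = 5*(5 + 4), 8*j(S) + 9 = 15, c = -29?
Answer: 4/3639 ≈ 0.0010992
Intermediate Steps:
j(S) = ¾ (j(S) = -9/8 + (⅛)*15 = -9/8 + 15/8 = ¾)
B(r) = 45 (B(r) = 5*9 = 45)
1/(B(-26) + 1153*j(c)) = 1/(45 + 1153*(¾)) = 1/(45 + 3459/4) = 1/(3639/4) = 4/3639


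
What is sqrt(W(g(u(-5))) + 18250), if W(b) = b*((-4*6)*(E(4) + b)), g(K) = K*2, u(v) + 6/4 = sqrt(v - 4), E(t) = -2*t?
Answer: sqrt(18322 + 2016*I) ≈ 135.56 + 7.4357*I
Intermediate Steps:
u(v) = -3/2 + sqrt(-4 + v) (u(v) = -3/2 + sqrt(v - 4) = -3/2 + sqrt(-4 + v))
g(K) = 2*K
W(b) = b*(192 - 24*b) (W(b) = b*((-4*6)*(-2*4 + b)) = b*(-24*(-8 + b)) = b*(192 - 24*b))
sqrt(W(g(u(-5))) + 18250) = sqrt(24*(2*(-3/2 + sqrt(-4 - 5)))*(8 - 2*(-3/2 + sqrt(-4 - 5))) + 18250) = sqrt(24*(2*(-3/2 + sqrt(-9)))*(8 - 2*(-3/2 + sqrt(-9))) + 18250) = sqrt(24*(2*(-3/2 + 3*I))*(8 - 2*(-3/2 + 3*I)) + 18250) = sqrt(24*(-3 + 6*I)*(8 - (-3 + 6*I)) + 18250) = sqrt(24*(-3 + 6*I)*(8 + (3 - 6*I)) + 18250) = sqrt(24*(-3 + 6*I)*(11 - 6*I) + 18250) = sqrt(18250 + 24*(-3 + 6*I)*(11 - 6*I))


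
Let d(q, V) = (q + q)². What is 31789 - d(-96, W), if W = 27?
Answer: -5075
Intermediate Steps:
d(q, V) = 4*q² (d(q, V) = (2*q)² = 4*q²)
31789 - d(-96, W) = 31789 - 4*(-96)² = 31789 - 4*9216 = 31789 - 1*36864 = 31789 - 36864 = -5075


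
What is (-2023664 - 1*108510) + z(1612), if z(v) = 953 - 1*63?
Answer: -2131284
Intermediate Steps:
z(v) = 890 (z(v) = 953 - 63 = 890)
(-2023664 - 1*108510) + z(1612) = (-2023664 - 1*108510) + 890 = (-2023664 - 108510) + 890 = -2132174 + 890 = -2131284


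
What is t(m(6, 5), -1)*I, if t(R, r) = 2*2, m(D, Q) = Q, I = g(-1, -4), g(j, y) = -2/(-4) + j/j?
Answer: 6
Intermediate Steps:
g(j, y) = 3/2 (g(j, y) = -2*(-¼) + 1 = ½ + 1 = 3/2)
I = 3/2 ≈ 1.5000
t(R, r) = 4
t(m(6, 5), -1)*I = 4*(3/2) = 6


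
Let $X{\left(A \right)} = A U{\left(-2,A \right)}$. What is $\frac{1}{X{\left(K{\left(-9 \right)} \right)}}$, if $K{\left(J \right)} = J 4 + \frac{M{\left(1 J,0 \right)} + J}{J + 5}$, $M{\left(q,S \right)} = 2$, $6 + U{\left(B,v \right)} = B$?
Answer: $\frac{1}{274} \approx 0.0036496$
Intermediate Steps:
$U{\left(B,v \right)} = -6 + B$
$K{\left(J \right)} = 4 J + \frac{2 + J}{5 + J}$ ($K{\left(J \right)} = J 4 + \frac{2 + J}{J + 5} = 4 J + \frac{2 + J}{5 + J}$)
$X{\left(A \right)} = - 8 A$ ($X{\left(A \right)} = A \left(-6 - 2\right) = A \left(-8\right) = - 8 A$)
$\frac{1}{X{\left(K{\left(-9 \right)} \right)}} = \frac{1}{\left(-8\right) \frac{2 + 4 \left(-9\right)^{2} + 21 \left(-9\right)}{5 - 9}} = \frac{1}{\left(-8\right) \frac{2 + 4 \cdot 81 - 189}{-4}} = \frac{1}{\left(-8\right) \left(- \frac{2 + 324 - 189}{4}\right)} = \frac{1}{\left(-8\right) \left(\left(- \frac{1}{4}\right) 137\right)} = \frac{1}{\left(-8\right) \left(- \frac{137}{4}\right)} = \frac{1}{274}$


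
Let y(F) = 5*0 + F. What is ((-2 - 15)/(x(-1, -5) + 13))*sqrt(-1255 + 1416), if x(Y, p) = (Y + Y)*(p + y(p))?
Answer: -17*sqrt(161)/33 ≈ -6.5365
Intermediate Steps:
y(F) = F (y(F) = 0 + F = F)
x(Y, p) = 4*Y*p (x(Y, p) = (Y + Y)*(p + p) = (2*Y)*(2*p) = 4*Y*p)
((-2 - 15)/(x(-1, -5) + 13))*sqrt(-1255 + 1416) = ((-2 - 15)/(4*(-1)*(-5) + 13))*sqrt(-1255 + 1416) = (-17/(20 + 13))*sqrt(161) = (-17/33)*sqrt(161) = (-17*1/33)*sqrt(161) = -17*sqrt(161)/33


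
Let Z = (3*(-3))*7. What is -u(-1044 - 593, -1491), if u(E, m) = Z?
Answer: 63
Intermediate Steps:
Z = -63 (Z = -9*7 = -63)
u(E, m) = -63
-u(-1044 - 593, -1491) = -1*(-63) = 63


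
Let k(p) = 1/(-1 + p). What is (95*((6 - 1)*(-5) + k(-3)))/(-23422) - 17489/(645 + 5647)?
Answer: -394534423/147371224 ≈ -2.6771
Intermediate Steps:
(95*((6 - 1)*(-5) + k(-3)))/(-23422) - 17489/(645 + 5647) = (95*((6 - 1)*(-5) + 1/(-1 - 3)))/(-23422) - 17489/(645 + 5647) = (95*(5*(-5) + 1/(-4)))*(-1/23422) - 17489/6292 = (95*(-25 - ¼))*(-1/23422) - 17489*1/6292 = (95*(-101/4))*(-1/23422) - 17489/6292 = -9595/4*(-1/23422) - 17489/6292 = 9595/93688 - 17489/6292 = -394534423/147371224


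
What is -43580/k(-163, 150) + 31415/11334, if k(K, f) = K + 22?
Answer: 55373915/177566 ≈ 311.85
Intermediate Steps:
k(K, f) = 22 + K
-43580/k(-163, 150) + 31415/11334 = -43580/(22 - 163) + 31415/11334 = -43580/(-141) + 31415*(1/11334) = -43580*(-1/141) + 31415/11334 = 43580/141 + 31415/11334 = 55373915/177566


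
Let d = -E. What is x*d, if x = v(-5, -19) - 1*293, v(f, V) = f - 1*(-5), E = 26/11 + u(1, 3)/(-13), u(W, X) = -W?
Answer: 102257/143 ≈ 715.08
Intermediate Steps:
E = 349/143 (E = 26/11 - 1*1/(-13) = 26*(1/11) - 1*(-1/13) = 26/11 + 1/13 = 349/143 ≈ 2.4406)
d = -349/143 (d = -1*349/143 = -349/143 ≈ -2.4406)
v(f, V) = 5 + f (v(f, V) = f + 5 = 5 + f)
x = -293 (x = (5 - 5) - 1*293 = 0 - 293 = -293)
x*d = -293*(-349/143) = 102257/143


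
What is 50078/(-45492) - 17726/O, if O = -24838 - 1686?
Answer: -32617355/75414363 ≈ -0.43251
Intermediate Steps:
O = -26524
50078/(-45492) - 17726/O = 50078/(-45492) - 17726/(-26524) = 50078*(-1/45492) - 17726*(-1/26524) = -25039/22746 + 8863/13262 = -32617355/75414363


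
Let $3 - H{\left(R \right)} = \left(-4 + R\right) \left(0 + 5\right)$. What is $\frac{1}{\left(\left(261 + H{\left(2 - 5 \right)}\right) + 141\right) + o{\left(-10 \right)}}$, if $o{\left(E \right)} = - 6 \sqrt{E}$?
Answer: $\frac{i}{2 \left(3 \sqrt{10} + 220 i\right)} \approx 0.0022685 + 9.7823 \cdot 10^{-5} i$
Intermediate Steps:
$H{\left(R \right)} = 23 - 5 R$ ($H{\left(R \right)} = 3 - \left(-4 + R\right) \left(0 + 5\right) = 3 - \left(-4 + R\right) 5 = 3 - \left(-20 + 5 R\right) = 23 - 5 R$)
$\frac{1}{\left(\left(261 + H{\left(2 - 5 \right)}\right) + 141\right) + o{\left(-10 \right)}} = \frac{1}{\left(\left(261 + \left(23 - 5 \left(2 - 5\right)\right)\right) + 141\right) - 6 \sqrt{-10}} = \frac{1}{\left(\left(261 + \left(23 - -15\right)\right) + 141\right) - 6 i \sqrt{10}} = \frac{1}{\left(\left(261 + \left(23 + 15\right)\right) + 141\right) - 6 i \sqrt{10}} = \frac{1}{\left(\left(261 + 38\right) + 141\right) - 6 i \sqrt{10}} = \frac{1}{\left(299 + 141\right) - 6 i \sqrt{10}} = \frac{1}{440 - 6 i \sqrt{10}}$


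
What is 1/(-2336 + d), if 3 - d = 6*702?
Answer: -1/6545 ≈ -0.00015279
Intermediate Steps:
d = -4209 (d = 3 - 6*702 = 3 - 1*4212 = 3 - 4212 = -4209)
1/(-2336 + d) = 1/(-2336 - 4209) = 1/(-6545) = -1/6545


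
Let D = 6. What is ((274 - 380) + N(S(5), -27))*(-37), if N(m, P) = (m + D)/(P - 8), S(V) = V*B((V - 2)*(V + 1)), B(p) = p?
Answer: 140822/35 ≈ 4023.5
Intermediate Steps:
S(V) = V*(1 + V)*(-2 + V) (S(V) = V*((V - 2)*(V + 1)) = V*((-2 + V)*(1 + V)) = V*((1 + V)*(-2 + V)) = V*(1 + V)*(-2 + V))
N(m, P) = (6 + m)/(-8 + P) (N(m, P) = (m + 6)/(P - 8) = (6 + m)/(-8 + P))
((274 - 380) + N(S(5), -27))*(-37) = ((274 - 380) + (6 + 5*(-2 + 5**2 - 1*5))/(-8 - 27))*(-37) = (-106 + (6 + 5*(-2 + 25 - 5))/(-35))*(-37) = (-106 - (6 + 5*18)/35)*(-37) = (-106 - (6 + 90)/35)*(-37) = (-106 - 1/35*96)*(-37) = (-106 - 96/35)*(-37) = -3806/35*(-37) = 140822/35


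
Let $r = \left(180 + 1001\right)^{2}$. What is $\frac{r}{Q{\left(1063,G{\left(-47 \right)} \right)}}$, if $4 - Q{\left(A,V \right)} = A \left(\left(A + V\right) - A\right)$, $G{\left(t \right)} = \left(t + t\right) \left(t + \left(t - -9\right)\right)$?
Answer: $- \frac{1394761}{8493366} \approx -0.16422$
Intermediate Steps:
$G{\left(t \right)} = 2 t \left(9 + 2 t\right)$ ($G{\left(t \right)} = 2 t \left(t + \left(t + 9\right)\right) = 2 t \left(t + \left(9 + t\right)\right) = 2 t \left(9 + 2 t\right)$)
$Q{\left(A,V \right)} = 4 - A V$ ($Q{\left(A,V \right)} = 4 - A \left(\left(A + V\right) - A\right) = 4 - A V$)
$r = 1394761$ ($r = 1181^{2} = 1394761$)
$\frac{r}{Q{\left(1063,G{\left(-47 \right)} \right)}} = \frac{1394761}{4 - 1063 \cdot 2 \left(-47\right) \left(9 + 2 \left(-47\right)\right)} = \frac{1394761}{4 - 1063 \cdot 2 \left(-47\right) \left(9 - 94\right)} = \frac{1394761}{4 - 1063 \cdot 2 \left(-47\right) \left(-85\right)} = \frac{1394761}{4 - 1063 \cdot 7990} = \frac{1394761}{4 - 8493370} = \frac{1394761}{-8493366} = 1394761 \left(- \frac{1}{8493366}\right) = - \frac{1394761}{8493366}$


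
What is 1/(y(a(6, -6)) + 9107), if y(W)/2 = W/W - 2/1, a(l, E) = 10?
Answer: 1/9105 ≈ 0.00010983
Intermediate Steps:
y(W) = -2 (y(W) = 2*(W/W - 2/1) = 2*(1 - 2*1) = 2*(1 - 2) = 2*(-1) = -2)
1/(y(a(6, -6)) + 9107) = 1/(-2 + 9107) = 1/9105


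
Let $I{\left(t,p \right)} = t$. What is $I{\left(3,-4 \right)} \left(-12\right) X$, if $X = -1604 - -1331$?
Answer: $9828$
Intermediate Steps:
$X = -273$ ($X = -1604 + 1331 = -273$)
$I{\left(3,-4 \right)} \left(-12\right) X = 3 \left(-12\right) \left(-273\right) = \left(-36\right) \left(-273\right) = 9828$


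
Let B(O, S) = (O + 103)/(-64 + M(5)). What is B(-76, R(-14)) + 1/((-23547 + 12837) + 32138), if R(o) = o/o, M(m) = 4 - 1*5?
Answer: -578491/1392820 ≈ -0.41534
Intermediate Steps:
M(m) = -1 (M(m) = 4 - 5 = -1)
R(o) = 1
B(O, S) = -103/65 - O/65 (B(O, S) = (O + 103)/(-64 - 1) = (103 + O)/(-65) = (103 + O)*(-1/65) = -103/65 - O/65)
B(-76, R(-14)) + 1/((-23547 + 12837) + 32138) = (-103/65 - 1/65*(-76)) + 1/((-23547 + 12837) + 32138) = (-103/65 + 76/65) + 1/(-10710 + 32138) = -27/65 + 1/21428 = -578491/1392820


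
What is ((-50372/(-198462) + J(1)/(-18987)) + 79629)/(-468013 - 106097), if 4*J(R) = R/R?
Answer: -66679732095061/480746700074520 ≈ -0.13870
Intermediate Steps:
J(R) = 1/4 (J(R) = (R/R)/4 = (1/4)*1 = 1/4)
((-50372/(-198462) + J(1)/(-18987)) + 79629)/(-468013 - 106097) = ((-50372/(-198462) + (1/4)/(-18987)) + 79629)/(-468013 - 106097) = ((-50372*(-1/198462) + (1/4)*(-1/18987)) + 79629)/(-574110) = ((25186/99231 - 1/75948) + 79629)*(-1/574110) = (212525233/837377332 + 79629)*(-1/574110) = (66679732095061/837377332)*(-1/574110) = -66679732095061/480746700074520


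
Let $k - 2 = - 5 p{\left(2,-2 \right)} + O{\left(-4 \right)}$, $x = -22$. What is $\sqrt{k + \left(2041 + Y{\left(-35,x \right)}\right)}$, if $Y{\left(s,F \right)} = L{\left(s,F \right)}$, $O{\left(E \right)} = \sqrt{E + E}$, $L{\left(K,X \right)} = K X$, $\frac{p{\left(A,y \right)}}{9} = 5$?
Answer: $\sqrt{2588 + 2 i \sqrt{2}} \approx 50.872 + 0.0278 i$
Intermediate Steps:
$p{\left(A,y \right)} = 45$ ($p{\left(A,y \right)} = 9 \cdot 5 = 45$)
$O{\left(E \right)} = \sqrt{2} \sqrt{E}$ ($O{\left(E \right)} = \sqrt{2 E} = \sqrt{2} \sqrt{E}$)
$Y{\left(s,F \right)} = F s$ ($Y{\left(s,F \right)} = s F = F s$)
$k = -223 + 2 i \sqrt{2}$ ($k = 2 + \left(\left(-5\right) 45 + \sqrt{2} \sqrt{-4}\right) = 2 - \left(225 - \sqrt{2} \cdot 2 i\right) = 2 - \left(225 - 2 i \sqrt{2}\right) = -223 + 2 i \sqrt{2} \approx -223.0 + 2.8284 i$)
$\sqrt{k + \left(2041 + Y{\left(-35,x \right)}\right)} = \sqrt{\left(-223 + 2 i \sqrt{2}\right) + \left(2041 - -770\right)} = \sqrt{\left(-223 + 2 i \sqrt{2}\right) + \left(2041 + 770\right)} = \sqrt{\left(-223 + 2 i \sqrt{2}\right) + 2811} = \sqrt{2588 + 2 i \sqrt{2}}$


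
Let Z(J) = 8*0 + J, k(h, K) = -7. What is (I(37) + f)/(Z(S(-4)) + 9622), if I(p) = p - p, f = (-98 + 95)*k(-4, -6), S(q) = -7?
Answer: 7/3205 ≈ 0.0021841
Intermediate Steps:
Z(J) = J (Z(J) = 0 + J = J)
f = 21 (f = (-98 + 95)*(-7) = -3*(-7) = 21)
I(p) = 0
(I(37) + f)/(Z(S(-4)) + 9622) = (0 + 21)/(-7 + 9622) = 21/9615 = 21*(1/9615) = 7/3205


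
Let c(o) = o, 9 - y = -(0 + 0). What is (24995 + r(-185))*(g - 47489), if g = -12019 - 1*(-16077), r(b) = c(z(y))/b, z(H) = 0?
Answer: -1085557845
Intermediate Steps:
y = 9 (y = 9 - (-1)*(0 + 0) = 9 - (-1)*0 = 9 - 1*0 = 9 + 0 = 9)
r(b) = 0 (r(b) = 0/b = 0)
g = 4058 (g = -12019 + 16077 = 4058)
(24995 + r(-185))*(g - 47489) = (24995 + 0)*(4058 - 47489) = 24995*(-43431) = -1085557845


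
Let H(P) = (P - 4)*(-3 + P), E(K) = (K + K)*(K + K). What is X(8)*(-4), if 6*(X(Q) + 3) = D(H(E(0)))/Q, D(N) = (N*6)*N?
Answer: -60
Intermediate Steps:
E(K) = 4*K² (E(K) = (2*K)*(2*K) = 4*K²)
H(P) = (-4 + P)*(-3 + P)
D(N) = 6*N² (D(N) = (6*N)*N = 6*N²)
X(Q) = -3 + 144/Q (X(Q) = -3 + ((6*(12 + (4*0²)² - 28*0²)²)/Q)/6 = -3 + ((6*(12 + (4*0)² - 28*0)²)/Q)/6 = -3 + ((6*(12 + 0² - 7*0)²)/Q)/6 = -3 + ((6*(12 + 0 + 0)²)/Q)/6 = -3 + ((6*12²)/Q)/6 = -3 + ((6*144)/Q)/6 = -3 + (864/Q)/6 = -3 + 144/Q)
X(8)*(-4) = (-3 + 144/8)*(-4) = (-3 + 144*(⅛))*(-4) = (-3 + 18)*(-4) = 15*(-4) = -60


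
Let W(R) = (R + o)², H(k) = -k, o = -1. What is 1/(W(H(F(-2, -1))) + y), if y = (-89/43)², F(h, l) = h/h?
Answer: 1849/15317 ≈ 0.12072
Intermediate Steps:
F(h, l) = 1
W(R) = (-1 + R)² (W(R) = (R - 1)² = (-1 + R)²)
y = 7921/1849 (y = (-89*1/43)² = (-89/43)² = 7921/1849 ≈ 4.2839)
1/(W(H(F(-2, -1))) + y) = 1/((-1 - 1*1)² + 7921/1849) = 1/((-1 - 1)² + 7921/1849) = 1/((-2)² + 7921/1849) = 1/(4 + 7921/1849) = 1/(15317/1849) = 1849/15317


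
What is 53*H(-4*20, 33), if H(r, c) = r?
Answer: -4240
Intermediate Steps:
53*H(-4*20, 33) = 53*(-4*20) = 53*(-80) = -4240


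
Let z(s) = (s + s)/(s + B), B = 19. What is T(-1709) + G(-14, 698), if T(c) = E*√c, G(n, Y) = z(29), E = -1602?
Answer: 29/24 - 1602*I*√1709 ≈ 1.2083 - 66227.0*I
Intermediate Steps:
z(s) = 2*s/(19 + s) (z(s) = (s + s)/(s + 19) = (2*s)/(19 + s) = 2*s/(19 + s))
G(n, Y) = 29/24 (G(n, Y) = 2*29/(19 + 29) = 2*29/48 = 2*29*(1/48) = 29/24)
T(c) = -1602*√c
T(-1709) + G(-14, 698) = -1602*I*√1709 + 29/24 = 29/24 - 1602*I*√1709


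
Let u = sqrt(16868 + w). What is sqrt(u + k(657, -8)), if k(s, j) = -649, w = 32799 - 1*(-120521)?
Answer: sqrt(-649 + 2*sqrt(42547)) ≈ 15.377*I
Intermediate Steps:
w = 153320 (w = 32799 + 120521 = 153320)
u = 2*sqrt(42547) (u = sqrt(16868 + 153320) = sqrt(170188) = 2*sqrt(42547) ≈ 412.54)
sqrt(u + k(657, -8)) = sqrt(2*sqrt(42547) - 649) = sqrt(-649 + 2*sqrt(42547))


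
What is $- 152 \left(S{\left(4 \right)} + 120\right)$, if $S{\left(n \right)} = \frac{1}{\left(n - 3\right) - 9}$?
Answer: $-18221$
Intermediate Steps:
$S{\left(n \right)} = \frac{1}{-12 + n}$ ($S{\left(n \right)} = \frac{1}{\left(-3 + n\right) - 9} = \frac{1}{-12 + n}$)
$- 152 \left(S{\left(4 \right)} + 120\right) = - 152 \left(\frac{1}{-12 + 4} + 120\right) = - 152 \left(\frac{1}{-8} + 120\right) = - 152 \left(- \frac{1}{8} + 120\right) = \left(-152\right) \frac{959}{8} = -18221$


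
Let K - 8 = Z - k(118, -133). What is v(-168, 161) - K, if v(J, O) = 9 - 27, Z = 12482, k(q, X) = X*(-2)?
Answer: -12242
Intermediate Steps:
k(q, X) = -2*X
v(J, O) = -18
K = 12224 (K = 8 + (12482 - (-2)*(-133)) = 8 + (12482 - 1*266) = 8 + (12482 - 266) = 8 + 12216 = 12224)
v(-168, 161) - K = -18 - 1*12224 = -18 - 12224 = -12242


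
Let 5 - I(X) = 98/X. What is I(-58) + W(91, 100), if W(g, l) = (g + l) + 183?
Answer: 11040/29 ≈ 380.69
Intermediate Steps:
W(g, l) = 183 + g + l
I(X) = 5 - 98/X
I(-58) + W(91, 100) = (5 - 98/(-58)) + (183 + 91 + 100) = (5 - 98*(-1/58)) + 374 = (5 + 49/29) + 374 = 194/29 + 374 = 11040/29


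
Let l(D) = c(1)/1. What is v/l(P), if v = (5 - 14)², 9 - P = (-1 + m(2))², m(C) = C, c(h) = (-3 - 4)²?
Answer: 81/49 ≈ 1.6531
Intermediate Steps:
c(h) = 49 (c(h) = (-7)² = 49)
P = 8 (P = 9 - (-1 + 2)² = 9 - 1*1² = 9 - 1*1 = 9 - 1 = 8)
l(D) = 49 (l(D) = 49/1 = 49*1 = 49)
v = 81 (v = (-9)² = 81)
v/l(P) = 81/49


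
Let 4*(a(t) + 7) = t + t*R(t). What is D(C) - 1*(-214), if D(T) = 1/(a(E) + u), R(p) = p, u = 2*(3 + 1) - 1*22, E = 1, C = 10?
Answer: 8772/41 ≈ 213.95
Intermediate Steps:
u = -14 (u = 2*4 - 22 = 8 - 22 = -14)
a(t) = -7 + t/4 + t²/4 (a(t) = -7 + (t + t*t)/4 = -7 + (t + t²)/4 = -7 + (t/4 + t²/4) = -7 + t/4 + t²/4)
D(T) = -2/41 (D(T) = 1/((-7 + (¼)*1 + (¼)*1²) - 14) = 1/((-7 + ¼ + (¼)*1) - 14) = 1/((-7 + ¼ + ¼) - 14) = 1/(-13/2 - 14) = 1/(-41/2) = -2/41)
D(C) - 1*(-214) = -2/41 - 1*(-214) = -2/41 + 214 = 8772/41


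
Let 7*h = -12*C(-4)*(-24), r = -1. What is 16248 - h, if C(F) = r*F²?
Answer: 118344/7 ≈ 16906.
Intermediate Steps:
C(F) = -F²
h = -4608/7 (h = (-(-12)*(-4)²*(-24))/7 = (-(-12)*16*(-24))/7 = (-12*(-16)*(-24))/7 = (192*(-24))/7 = (⅐)*(-4608) = -4608/7 ≈ -658.29)
16248 - h = 16248 - 1*(-4608/7) = 16248 + 4608/7 = 118344/7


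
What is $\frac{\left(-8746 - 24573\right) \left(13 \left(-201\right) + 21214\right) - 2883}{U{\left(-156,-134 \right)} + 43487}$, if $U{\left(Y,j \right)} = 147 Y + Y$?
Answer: $- \frac{619769602}{20399} \approx -30382.0$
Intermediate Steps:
$U{\left(Y,j \right)} = 148 Y$
$\frac{\left(-8746 - 24573\right) \left(13 \left(-201\right) + 21214\right) - 2883}{U{\left(-156,-134 \right)} + 43487} = \frac{\left(-8746 - 24573\right) \left(13 \left(-201\right) + 21214\right) - 2883}{148 \left(-156\right) + 43487} = \frac{- 33319 \left(-2613 + 21214\right) - 2883}{-23088 + 43487} = \frac{\left(-33319\right) 18601 - 2883}{20399} = \left(-619766719 - 2883\right) \frac{1}{20399} = \left(-619769602\right) \frac{1}{20399} = - \frac{619769602}{20399}$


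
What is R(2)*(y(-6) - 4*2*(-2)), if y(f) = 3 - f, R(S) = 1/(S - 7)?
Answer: -5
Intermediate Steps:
R(S) = 1/(-7 + S)
R(2)*(y(-6) - 4*2*(-2)) = ((3 - 1*(-6)) - 4*2*(-2))/(-7 + 2) = ((3 + 6) - 8*(-2))/(-5) = -(9 + 16)/5 = -1/5*25 = -5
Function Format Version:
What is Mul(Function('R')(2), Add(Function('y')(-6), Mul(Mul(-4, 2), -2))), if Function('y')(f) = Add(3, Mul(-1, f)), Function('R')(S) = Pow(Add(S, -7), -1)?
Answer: -5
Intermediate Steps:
Function('R')(S) = Pow(Add(-7, S), -1)
Mul(Function('R')(2), Add(Function('y')(-6), Mul(Mul(-4, 2), -2))) = Mul(Pow(Add(-7, 2), -1), Add(Add(3, Mul(-1, -6)), Mul(Mul(-4, 2), -2))) = Mul(Pow(-5, -1), Add(Add(3, 6), Mul(-8, -2))) = Mul(Rational(-1, 5), Add(9, 16)) = Mul(Rational(-1, 5), 25) = -5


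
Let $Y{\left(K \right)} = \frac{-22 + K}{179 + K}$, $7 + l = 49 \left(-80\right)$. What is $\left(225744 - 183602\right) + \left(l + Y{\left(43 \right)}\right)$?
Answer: $\frac{2827917}{74} \approx 38215.0$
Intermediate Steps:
$l = -3927$ ($l = -7 + 49 \left(-80\right) = -7 - 3920 = -3927$)
$Y{\left(K \right)} = \frac{-22 + K}{179 + K}$
$\left(225744 - 183602\right) + \left(l + Y{\left(43 \right)}\right) = \left(225744 - 183602\right) - \left(3927 - \frac{-22 + 43}{179 + 43}\right) = 42142 - \left(3927 - \frac{1}{222} \cdot 21\right) = 42142 + \left(-3927 + \frac{1}{222} \cdot 21\right) = 42142 + \left(-3927 + \frac{7}{74}\right) = 42142 - \frac{290591}{74} = \frac{2827917}{74}$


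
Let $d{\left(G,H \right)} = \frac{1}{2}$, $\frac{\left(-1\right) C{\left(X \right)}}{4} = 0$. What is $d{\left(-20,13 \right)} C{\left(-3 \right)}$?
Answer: $0$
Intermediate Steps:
$C{\left(X \right)} = 0$ ($C{\left(X \right)} = \left(-4\right) 0 = 0$)
$d{\left(G,H \right)} = \frac{1}{2}$
$d{\left(-20,13 \right)} C{\left(-3 \right)} = \frac{1}{2} \cdot 0 = 0$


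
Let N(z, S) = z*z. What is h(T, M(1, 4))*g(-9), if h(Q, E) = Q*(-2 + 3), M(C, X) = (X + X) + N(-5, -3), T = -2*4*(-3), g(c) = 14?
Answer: 336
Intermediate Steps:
N(z, S) = z²
T = 24 (T = -8*(-3) = 24)
M(C, X) = 25 + 2*X (M(C, X) = (X + X) + (-5)² = 2*X + 25 = 25 + 2*X)
h(Q, E) = Q (h(Q, E) = Q*1 = Q)
h(T, M(1, 4))*g(-9) = 24*14 = 336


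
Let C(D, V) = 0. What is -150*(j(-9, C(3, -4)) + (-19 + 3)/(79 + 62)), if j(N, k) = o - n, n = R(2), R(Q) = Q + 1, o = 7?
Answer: -27400/47 ≈ -582.98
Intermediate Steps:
R(Q) = 1 + Q
n = 3 (n = 1 + 2 = 3)
j(N, k) = 4 (j(N, k) = 7 - 1*3 = 7 - 3 = 4)
-150*(j(-9, C(3, -4)) + (-19 + 3)/(79 + 62)) = -150*(4 + (-19 + 3)/(79 + 62)) = -150*(4 - 16/141) = -150*548/141 = -27400/47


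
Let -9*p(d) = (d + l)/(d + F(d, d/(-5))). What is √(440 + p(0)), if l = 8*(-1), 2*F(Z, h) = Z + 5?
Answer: 2*√24770/15 ≈ 20.985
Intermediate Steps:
F(Z, h) = 5/2 + Z/2 (F(Z, h) = (Z + 5)/2 = (5 + Z)/2 = 5/2 + Z/2)
l = -8
p(d) = -(-8 + d)/(9*(5/2 + 3*d/2)) (p(d) = -(d - 8)/(9*(d + (5/2 + d/2))) = -(-8 + d)/(9*(5/2 + 3*d/2)))
√(440 + p(0)) = √(440 + 2*(8 - 1*0)/(9*(5 + 3*0))) = √(440 + 2*(8 + 0)/(9*(5 + 0))) = √(440 + (2/9)*8/5) = √(440 + (2/9)*(⅕)*8) = √(440 + 16/45) = √(19816/45) = 2*√24770/15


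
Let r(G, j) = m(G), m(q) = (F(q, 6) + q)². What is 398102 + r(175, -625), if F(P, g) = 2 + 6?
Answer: 431591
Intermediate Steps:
F(P, g) = 8
m(q) = (8 + q)²
r(G, j) = (8 + G)²
398102 + r(175, -625) = 398102 + (8 + 175)² = 398102 + 183² = 398102 + 33489 = 431591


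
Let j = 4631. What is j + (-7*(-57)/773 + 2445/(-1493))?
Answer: 5343291881/1154089 ≈ 4629.9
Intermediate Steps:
j + (-7*(-57)/773 + 2445/(-1493)) = 4631 + (-7*(-57)/773 + 2445/(-1493)) = 4631 + (399*(1/773) + 2445*(-1/1493)) = 4631 + (399/773 - 2445/1493) = 4631 - 1294278/1154089 = 5343291881/1154089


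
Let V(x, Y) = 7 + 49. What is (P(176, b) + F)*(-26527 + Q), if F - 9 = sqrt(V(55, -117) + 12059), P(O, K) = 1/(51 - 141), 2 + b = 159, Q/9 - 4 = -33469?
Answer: -132559504/45 - 327712*sqrt(12115) ≈ -3.9016e+7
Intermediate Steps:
Q = -301185 (Q = 36 + 9*(-33469) = 36 - 301221 = -301185)
b = 157 (b = -2 + 159 = 157)
P(O, K) = -1/90 (P(O, K) = 1/(-90) = -1/90)
V(x, Y) = 56
F = 9 + sqrt(12115) (F = 9 + sqrt(56 + 12059) = 9 + sqrt(12115) ≈ 119.07)
(P(176, b) + F)*(-26527 + Q) = (-1/90 + (9 + sqrt(12115)))*(-26527 - 301185) = (809/90 + sqrt(12115))*(-327712) = -132559504/45 - 327712*sqrt(12115)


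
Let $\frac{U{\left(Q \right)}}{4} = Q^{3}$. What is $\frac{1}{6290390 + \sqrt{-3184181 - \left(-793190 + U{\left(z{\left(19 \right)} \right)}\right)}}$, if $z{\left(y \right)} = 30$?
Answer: $\frac{6290390}{39569008851091} - \frac{i \sqrt{2498991}}{39569008851091} \approx 1.5897 \cdot 10^{-7} - 3.9951 \cdot 10^{-11} i$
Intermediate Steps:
$U{\left(Q \right)} = 4 Q^{3}$
$\frac{1}{6290390 + \sqrt{-3184181 - \left(-793190 + U{\left(z{\left(19 \right)} \right)}\right)}} = \frac{1}{6290390 + \sqrt{-3184181 + \left(793190 - 4 \cdot 30^{3}\right)}} = \frac{1}{6290390 + \sqrt{-3184181 + \left(793190 - 4 \cdot 27000\right)}} = \frac{1}{6290390 + \sqrt{-3184181 + \left(793190 - 108000\right)}} = \frac{1}{6290390 + \sqrt{-3184181 + 685190}} = \frac{1}{6290390 + \sqrt{-2498991}} = \frac{1}{6290390 + i \sqrt{2498991}}$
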